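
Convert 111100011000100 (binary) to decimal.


Positional values:
Bit 2: 1 × 2^2 = 4
Bit 6: 1 × 2^6 = 64
Bit 7: 1 × 2^7 = 128
Bit 11: 1 × 2^11 = 2048
Bit 12: 1 × 2^12 = 4096
Bit 13: 1 × 2^13 = 8192
Bit 14: 1 × 2^14 = 16384
Sum = 4 + 64 + 128 + 2048 + 4096 + 8192 + 16384
= 30916


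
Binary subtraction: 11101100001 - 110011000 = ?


Align and subtract column by column (LSB to MSB, borrowing when needed):
  11101100001
- 00110011000
  -----------
  col 0: (1 - 0 borrow-in) - 0 → 1 - 0 = 1, borrow out 0
  col 1: (0 - 0 borrow-in) - 0 → 0 - 0 = 0, borrow out 0
  col 2: (0 - 0 borrow-in) - 0 → 0 - 0 = 0, borrow out 0
  col 3: (0 - 0 borrow-in) - 1 → borrow from next column: (0+2) - 1 = 1, borrow out 1
  col 4: (0 - 1 borrow-in) - 1 → borrow from next column: (-1+2) - 1 = 0, borrow out 1
  col 5: (1 - 1 borrow-in) - 0 → 0 - 0 = 0, borrow out 0
  col 6: (1 - 0 borrow-in) - 0 → 1 - 0 = 1, borrow out 0
  col 7: (0 - 0 borrow-in) - 1 → borrow from next column: (0+2) - 1 = 1, borrow out 1
  col 8: (1 - 1 borrow-in) - 1 → borrow from next column: (0+2) - 1 = 1, borrow out 1
  col 9: (1 - 1 borrow-in) - 0 → 0 - 0 = 0, borrow out 0
  col 10: (1 - 0 borrow-in) - 0 → 1 - 0 = 1, borrow out 0
Reading bits MSB→LSB: 10111001001
Strip leading zeros: 10111001001
= 10111001001


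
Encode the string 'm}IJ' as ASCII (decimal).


String: 'm}IJ'  (4 characters)
Per-character ASCII lookup:
  'm': lowercase starts at 97: 'm' = 97 + 12 = 109
  '}': special character: '}' = 125
  'I': uppercase starts at 65: 'I' = 65 + 8 = 73
  'J': uppercase starts at 65: 'J' = 65 + 9 = 74
= 109 125 73 74


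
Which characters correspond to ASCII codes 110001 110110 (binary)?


Codes (binary): 110001 110110
Per-code ASCII lookup:
  110001 = 49  (range 48-57: digits, 49 - 48 = 1) → '1'
  110110 = 54  (range 48-57: digits, 54 - 48 = 6) → '6'
= '16'


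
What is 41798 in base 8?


Divide by 8 repeatedly:
41798 ÷ 8 = 5224 remainder 6
5224 ÷ 8 = 653 remainder 0
653 ÷ 8 = 81 remainder 5
81 ÷ 8 = 10 remainder 1
10 ÷ 8 = 1 remainder 2
1 ÷ 8 = 0 remainder 1
Reading remainders bottom-up:
= 0o121506


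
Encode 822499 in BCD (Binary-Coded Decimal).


Each digit → 4-bit binary:
  8 → 1000
  2 → 0010
  2 → 0010
  4 → 0100
  9 → 1001
  9 → 1001
= 1000 0010 0010 0100 1001 1001


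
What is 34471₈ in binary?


Each octal digit → 3 binary bits:
  3 = 011
  4 = 100
  4 = 100
  7 = 111
  1 = 001
Concatenate: 011 100 100 111 001
= 011100100111001


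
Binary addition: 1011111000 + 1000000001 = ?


Align and add column by column (LSB to MSB, carry propagating):
  01011111000
+ 01000000001
  -----------
  col 0: 0 + 1 + 0 (carry in) = 1 → bit 1, carry out 0
  col 1: 0 + 0 + 0 (carry in) = 0 → bit 0, carry out 0
  col 2: 0 + 0 + 0 (carry in) = 0 → bit 0, carry out 0
  col 3: 1 + 0 + 0 (carry in) = 1 → bit 1, carry out 0
  col 4: 1 + 0 + 0 (carry in) = 1 → bit 1, carry out 0
  col 5: 1 + 0 + 0 (carry in) = 1 → bit 1, carry out 0
  col 6: 1 + 0 + 0 (carry in) = 1 → bit 1, carry out 0
  col 7: 1 + 0 + 0 (carry in) = 1 → bit 1, carry out 0
  col 8: 0 + 0 + 0 (carry in) = 0 → bit 0, carry out 0
  col 9: 1 + 1 + 0 (carry in) = 2 → bit 0, carry out 1
  col 10: 0 + 0 + 1 (carry in) = 1 → bit 1, carry out 0
Reading bits MSB→LSB: 10011111001
Strip leading zeros: 10011111001
= 10011111001


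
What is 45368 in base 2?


Divide by 2 repeatedly:
45368 ÷ 2 = 22684 remainder 0
22684 ÷ 2 = 11342 remainder 0
11342 ÷ 2 = 5671 remainder 0
5671 ÷ 2 = 2835 remainder 1
2835 ÷ 2 = 1417 remainder 1
1417 ÷ 2 = 708 remainder 1
708 ÷ 2 = 354 remainder 0
354 ÷ 2 = 177 remainder 0
177 ÷ 2 = 88 remainder 1
88 ÷ 2 = 44 remainder 0
44 ÷ 2 = 22 remainder 0
22 ÷ 2 = 11 remainder 0
11 ÷ 2 = 5 remainder 1
5 ÷ 2 = 2 remainder 1
2 ÷ 2 = 1 remainder 0
1 ÷ 2 = 0 remainder 1
Reading remainders bottom-up:
= 1011000100111000


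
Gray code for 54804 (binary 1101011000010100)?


Binary: 1101011000010100
Gray code: G = B XOR (B >> 1)
B >> 1 = 0110101100001010
1101011000010100 XOR 0110101100001010:
  1 XOR 0 = 1
  1 XOR 1 = 0
  0 XOR 1 = 1
  1 XOR 0 = 1
  0 XOR 1 = 1
  1 XOR 0 = 1
  1 XOR 1 = 0
  0 XOR 1 = 1
  0 XOR 0 = 0
  0 XOR 0 = 0
  0 XOR 0 = 0
  1 XOR 0 = 1
  0 XOR 1 = 1
  1 XOR 0 = 1
  0 XOR 1 = 1
  0 XOR 0 = 0
= 1011110100011110


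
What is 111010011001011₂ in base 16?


Group into 4-bit nibbles: 0111010011001011
  0111 = 7
  0100 = 4
  1100 = C
  1011 = B
= 0x74CB


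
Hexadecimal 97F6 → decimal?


Positional values:
Position 0: 6 × 16^0 = 6 × 1 = 6
Position 1: F × 16^1 = 15 × 16 = 240
Position 2: 7 × 16^2 = 7 × 256 = 1792
Position 3: 9 × 16^3 = 9 × 4096 = 36864
Sum = 6 + 240 + 1792 + 36864
= 38902


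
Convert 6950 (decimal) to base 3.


Divide by 3 repeatedly:
6950 ÷ 3 = 2316 remainder 2
2316 ÷ 3 = 772 remainder 0
772 ÷ 3 = 257 remainder 1
257 ÷ 3 = 85 remainder 2
85 ÷ 3 = 28 remainder 1
28 ÷ 3 = 9 remainder 1
9 ÷ 3 = 3 remainder 0
3 ÷ 3 = 1 remainder 0
1 ÷ 3 = 0 remainder 1
Reading remainders bottom-up:
= 100112102


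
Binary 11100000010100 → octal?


Group into 3-bit groups: 011100000010100
  011 = 3
  100 = 4
  000 = 0
  010 = 2
  100 = 4
= 0o34024


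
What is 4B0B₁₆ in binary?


Each hex digit → 4 binary bits:
  4 = 0100
  B = 1011
  0 = 0000
  B = 1011
Concatenate: 0100 1011 0000 1011
= 0100101100001011


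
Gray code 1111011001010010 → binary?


Gray code: 1111011001010010
MSB stays the same: 1
Each subsequent bit = prev_binary XOR current_gray:
  B[1] = 1 XOR 1 = 0
  B[2] = 0 XOR 1 = 1
  B[3] = 1 XOR 1 = 0
  B[4] = 0 XOR 0 = 0
  B[5] = 0 XOR 1 = 1
  B[6] = 1 XOR 1 = 0
  B[7] = 0 XOR 0 = 0
  B[8] = 0 XOR 0 = 0
  B[9] = 0 XOR 1 = 1
  B[10] = 1 XOR 0 = 1
  B[11] = 1 XOR 1 = 0
  B[12] = 0 XOR 0 = 0
  B[13] = 0 XOR 0 = 0
  B[14] = 0 XOR 1 = 1
  B[15] = 1 XOR 0 = 1
= 1010010001100011 (42083 decimal)


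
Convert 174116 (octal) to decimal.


Positional values:
Position 0: 6 × 8^0 = 6
Position 1: 1 × 8^1 = 8
Position 2: 1 × 8^2 = 64
Position 3: 4 × 8^3 = 2048
Position 4: 7 × 8^4 = 28672
Position 5: 1 × 8^5 = 32768
Sum = 6 + 8 + 64 + 2048 + 28672 + 32768
= 63566


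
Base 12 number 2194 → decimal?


Positional values (base 12):
  4 × 12^0 = 4 × 1 = 4
  9 × 12^1 = 9 × 12 = 108
  1 × 12^2 = 1 × 144 = 144
  2 × 12^3 = 2 × 1728 = 3456
Sum = 4 + 108 + 144 + 3456
= 3712


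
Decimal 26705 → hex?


Divide by 16 repeatedly:
26705 ÷ 16 = 1669 remainder 1 (1)
1669 ÷ 16 = 104 remainder 5 (5)
104 ÷ 16 = 6 remainder 8 (8)
6 ÷ 16 = 0 remainder 6 (6)
Reading remainders bottom-up:
= 0x6851


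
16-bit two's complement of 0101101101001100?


Original: 0101101101001100
Step 1 - Invert all bits: 1010010010110011
Step 2 - Add 1: 1010010010110011 + 1
= 1010010010110100 (represents -23372)


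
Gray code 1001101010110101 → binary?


Gray code: 1001101010110101
MSB stays the same: 1
Each subsequent bit = prev_binary XOR current_gray:
  B[1] = 1 XOR 0 = 1
  B[2] = 1 XOR 0 = 1
  B[3] = 1 XOR 1 = 0
  B[4] = 0 XOR 1 = 1
  B[5] = 1 XOR 0 = 1
  B[6] = 1 XOR 1 = 0
  B[7] = 0 XOR 0 = 0
  B[8] = 0 XOR 1 = 1
  B[9] = 1 XOR 0 = 1
  B[10] = 1 XOR 1 = 0
  B[11] = 0 XOR 1 = 1
  B[12] = 1 XOR 0 = 1
  B[13] = 1 XOR 1 = 0
  B[14] = 0 XOR 0 = 0
  B[15] = 0 XOR 1 = 1
= 1110110011011001 (60633 decimal)


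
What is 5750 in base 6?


Divide by 6 repeatedly:
5750 ÷ 6 = 958 remainder 2
958 ÷ 6 = 159 remainder 4
159 ÷ 6 = 26 remainder 3
26 ÷ 6 = 4 remainder 2
4 ÷ 6 = 0 remainder 4
Reading remainders bottom-up:
= 42342


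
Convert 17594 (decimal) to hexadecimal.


Divide by 16 repeatedly:
17594 ÷ 16 = 1099 remainder 10 (A)
1099 ÷ 16 = 68 remainder 11 (B)
68 ÷ 16 = 4 remainder 4 (4)
4 ÷ 16 = 0 remainder 4 (4)
Reading remainders bottom-up:
= 0x44BA


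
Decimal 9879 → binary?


Divide by 2 repeatedly:
9879 ÷ 2 = 4939 remainder 1
4939 ÷ 2 = 2469 remainder 1
2469 ÷ 2 = 1234 remainder 1
1234 ÷ 2 = 617 remainder 0
617 ÷ 2 = 308 remainder 1
308 ÷ 2 = 154 remainder 0
154 ÷ 2 = 77 remainder 0
77 ÷ 2 = 38 remainder 1
38 ÷ 2 = 19 remainder 0
19 ÷ 2 = 9 remainder 1
9 ÷ 2 = 4 remainder 1
4 ÷ 2 = 2 remainder 0
2 ÷ 2 = 1 remainder 0
1 ÷ 2 = 0 remainder 1
Reading remainders bottom-up:
= 10011010010111


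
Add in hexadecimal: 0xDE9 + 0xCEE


Align and add column by column (LSB to MSB, each column mod 16 with carry):
  0DE9
+ 0CEE
  ----
  col 0: 9(9) + E(14) + 0 (carry in) = 23 → 7(7), carry out 1
  col 1: E(14) + E(14) + 1 (carry in) = 29 → D(13), carry out 1
  col 2: D(13) + C(12) + 1 (carry in) = 26 → A(10), carry out 1
  col 3: 0(0) + 0(0) + 1 (carry in) = 1 → 1(1), carry out 0
Reading digits MSB→LSB: 1AD7
Strip leading zeros: 1AD7
= 0x1AD7


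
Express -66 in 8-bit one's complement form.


Original: 01000010
Invert all bits:
  bit 0: 0 → 1
  bit 1: 1 → 0
  bit 2: 0 → 1
  bit 3: 0 → 1
  bit 4: 0 → 1
  bit 5: 0 → 1
  bit 6: 1 → 0
  bit 7: 0 → 1
= 10111101


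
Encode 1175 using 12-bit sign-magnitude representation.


Sign bit: 0 (positive)
Magnitude: 1175 = 10010010111
= 010010010111


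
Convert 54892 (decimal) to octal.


Divide by 8 repeatedly:
54892 ÷ 8 = 6861 remainder 4
6861 ÷ 8 = 857 remainder 5
857 ÷ 8 = 107 remainder 1
107 ÷ 8 = 13 remainder 3
13 ÷ 8 = 1 remainder 5
1 ÷ 8 = 0 remainder 1
Reading remainders bottom-up:
= 0o153154


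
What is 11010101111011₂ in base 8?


Group into 3-bit groups: 011010101111011
  011 = 3
  010 = 2
  101 = 5
  111 = 7
  011 = 3
= 0o32573


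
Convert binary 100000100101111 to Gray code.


Binary: 100000100101111
Gray code: G = B XOR (B >> 1)
B >> 1 = 010000010010111
100000100101111 XOR 010000010010111:
  1 XOR 0 = 1
  0 XOR 1 = 1
  0 XOR 0 = 0
  0 XOR 0 = 0
  0 XOR 0 = 0
  0 XOR 0 = 0
  1 XOR 0 = 1
  0 XOR 1 = 1
  0 XOR 0 = 0
  1 XOR 0 = 1
  0 XOR 1 = 1
  1 XOR 0 = 1
  1 XOR 1 = 0
  1 XOR 1 = 0
  1 XOR 1 = 0
= 110000110111000


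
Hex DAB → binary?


Each hex digit → 4 binary bits:
  D = 1101
  A = 1010
  B = 1011
Concatenate: 1101 1010 1011
= 110110101011


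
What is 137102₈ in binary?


Each octal digit → 3 binary bits:
  1 = 001
  3 = 011
  7 = 111
  1 = 001
  0 = 000
  2 = 010
Concatenate: 001 011 111 001 000 010
= 001011111001000010


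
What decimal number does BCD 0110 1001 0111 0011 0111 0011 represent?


Each 4-bit group → digit:
  0110 → 6
  1001 → 9
  0111 → 7
  0011 → 3
  0111 → 7
  0011 → 3
= 697373


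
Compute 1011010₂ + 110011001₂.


Align and add column by column (LSB to MSB, carry propagating):
  0001011010
+ 0110011001
  ----------
  col 0: 0 + 1 + 0 (carry in) = 1 → bit 1, carry out 0
  col 1: 1 + 0 + 0 (carry in) = 1 → bit 1, carry out 0
  col 2: 0 + 0 + 0 (carry in) = 0 → bit 0, carry out 0
  col 3: 1 + 1 + 0 (carry in) = 2 → bit 0, carry out 1
  col 4: 1 + 1 + 1 (carry in) = 3 → bit 1, carry out 1
  col 5: 0 + 0 + 1 (carry in) = 1 → bit 1, carry out 0
  col 6: 1 + 0 + 0 (carry in) = 1 → bit 1, carry out 0
  col 7: 0 + 1 + 0 (carry in) = 1 → bit 1, carry out 0
  col 8: 0 + 1 + 0 (carry in) = 1 → bit 1, carry out 0
  col 9: 0 + 0 + 0 (carry in) = 0 → bit 0, carry out 0
Reading bits MSB→LSB: 0111110011
Strip leading zeros: 111110011
= 111110011


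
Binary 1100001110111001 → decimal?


Positional values:
Bit 0: 1 × 2^0 = 1
Bit 3: 1 × 2^3 = 8
Bit 4: 1 × 2^4 = 16
Bit 5: 1 × 2^5 = 32
Bit 7: 1 × 2^7 = 128
Bit 8: 1 × 2^8 = 256
Bit 9: 1 × 2^9 = 512
Bit 14: 1 × 2^14 = 16384
Bit 15: 1 × 2^15 = 32768
Sum = 1 + 8 + 16 + 32 + 128 + 256 + 512 + 16384 + 32768
= 50105


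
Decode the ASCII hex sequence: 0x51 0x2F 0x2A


Codes (hex): 0x51 0x2F 0x2A
Per-code ASCII lookup:
  0x51 = 81  (range 65-90: uppercase, 81 - 65 = 16) → 'Q'
  0x2F = 47  (special character) → '/'
  0x2A = 42  (special character) → '*'
= 'Q/*'


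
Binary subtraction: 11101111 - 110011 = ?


Align and subtract column by column (LSB to MSB, borrowing when needed):
  11101111
- 00110011
  --------
  col 0: (1 - 0 borrow-in) - 1 → 1 - 1 = 0, borrow out 0
  col 1: (1 - 0 borrow-in) - 1 → 1 - 1 = 0, borrow out 0
  col 2: (1 - 0 borrow-in) - 0 → 1 - 0 = 1, borrow out 0
  col 3: (1 - 0 borrow-in) - 0 → 1 - 0 = 1, borrow out 0
  col 4: (0 - 0 borrow-in) - 1 → borrow from next column: (0+2) - 1 = 1, borrow out 1
  col 5: (1 - 1 borrow-in) - 1 → borrow from next column: (0+2) - 1 = 1, borrow out 1
  col 6: (1 - 1 borrow-in) - 0 → 0 - 0 = 0, borrow out 0
  col 7: (1 - 0 borrow-in) - 0 → 1 - 0 = 1, borrow out 0
Reading bits MSB→LSB: 10111100
Strip leading zeros: 10111100
= 10111100


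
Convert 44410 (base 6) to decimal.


Positional values (base 6):
  0 × 6^0 = 0 × 1 = 0
  1 × 6^1 = 1 × 6 = 6
  4 × 6^2 = 4 × 36 = 144
  4 × 6^3 = 4 × 216 = 864
  4 × 6^4 = 4 × 1296 = 5184
Sum = 0 + 6 + 144 + 864 + 5184
= 6198


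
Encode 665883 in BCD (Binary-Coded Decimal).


Each digit → 4-bit binary:
  6 → 0110
  6 → 0110
  5 → 0101
  8 → 1000
  8 → 1000
  3 → 0011
= 0110 0110 0101 1000 1000 0011


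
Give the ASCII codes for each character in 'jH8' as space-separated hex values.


String: 'jH8'  (3 characters)
Per-character ASCII lookup:
  'j': lowercase starts at 97: 'j' = 97 + 9 = 106 → 0x6A
  'H': uppercase starts at 65: 'H' = 65 + 7 = 72 → 0x48
  '8': digits start at 48: '8' = 48 + 8 = 56 → 0x38
= 0x6A 0x48 0x38


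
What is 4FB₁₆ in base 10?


Positional values:
Position 0: B × 16^0 = 11 × 1 = 11
Position 1: F × 16^1 = 15 × 16 = 240
Position 2: 4 × 16^2 = 4 × 256 = 1024
Sum = 11 + 240 + 1024
= 1275


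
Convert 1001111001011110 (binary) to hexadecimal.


Group into 4-bit nibbles: 1001111001011110
  1001 = 9
  1110 = E
  0101 = 5
  1110 = E
= 0x9E5E


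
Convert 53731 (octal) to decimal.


Positional values:
Position 0: 1 × 8^0 = 1
Position 1: 3 × 8^1 = 24
Position 2: 7 × 8^2 = 448
Position 3: 3 × 8^3 = 1536
Position 4: 5 × 8^4 = 20480
Sum = 1 + 24 + 448 + 1536 + 20480
= 22489


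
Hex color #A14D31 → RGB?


Hex: #A14D31
R = A1₁₆ = 161
G = 4D₁₆ = 77
B = 31₁₆ = 49
= RGB(161, 77, 49)


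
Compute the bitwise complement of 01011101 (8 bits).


Original: 01011101
Invert all bits:
  bit 0: 0 → 1
  bit 1: 1 → 0
  bit 2: 0 → 1
  bit 3: 1 → 0
  bit 4: 1 → 0
  bit 5: 1 → 0
  bit 6: 0 → 1
  bit 7: 1 → 0
= 10100010


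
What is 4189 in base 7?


Divide by 7 repeatedly:
4189 ÷ 7 = 598 remainder 3
598 ÷ 7 = 85 remainder 3
85 ÷ 7 = 12 remainder 1
12 ÷ 7 = 1 remainder 5
1 ÷ 7 = 0 remainder 1
Reading remainders bottom-up:
= 15133


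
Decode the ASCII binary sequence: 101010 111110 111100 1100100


Codes (binary): 101010 111110 111100 1100100
Per-code ASCII lookup:
  101010 = 42  (special character) → '*'
  111110 = 62  (special character) → '>'
  111100 = 60  (special character) → '<'
  1100100 = 100  (range 97-122: lowercase, 100 - 97 = 3) → 'd'
= '*><d'


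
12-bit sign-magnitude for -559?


Sign bit: 1 (negative)
Magnitude: 559 = 01000101111
= 101000101111


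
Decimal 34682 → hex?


Divide by 16 repeatedly:
34682 ÷ 16 = 2167 remainder 10 (A)
2167 ÷ 16 = 135 remainder 7 (7)
135 ÷ 16 = 8 remainder 7 (7)
8 ÷ 16 = 0 remainder 8 (8)
Reading remainders bottom-up:
= 0x877A


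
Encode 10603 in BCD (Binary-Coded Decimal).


Each digit → 4-bit binary:
  1 → 0001
  0 → 0000
  6 → 0110
  0 → 0000
  3 → 0011
= 0001 0000 0110 0000 0011


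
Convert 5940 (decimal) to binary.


Divide by 2 repeatedly:
5940 ÷ 2 = 2970 remainder 0
2970 ÷ 2 = 1485 remainder 0
1485 ÷ 2 = 742 remainder 1
742 ÷ 2 = 371 remainder 0
371 ÷ 2 = 185 remainder 1
185 ÷ 2 = 92 remainder 1
92 ÷ 2 = 46 remainder 0
46 ÷ 2 = 23 remainder 0
23 ÷ 2 = 11 remainder 1
11 ÷ 2 = 5 remainder 1
5 ÷ 2 = 2 remainder 1
2 ÷ 2 = 1 remainder 0
1 ÷ 2 = 0 remainder 1
Reading remainders bottom-up:
= 1011100110100


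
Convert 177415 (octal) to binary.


Each octal digit → 3 binary bits:
  1 = 001
  7 = 111
  7 = 111
  4 = 100
  1 = 001
  5 = 101
Concatenate: 001 111 111 100 001 101
= 001111111100001101


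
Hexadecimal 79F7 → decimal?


Positional values:
Position 0: 7 × 16^0 = 7 × 1 = 7
Position 1: F × 16^1 = 15 × 16 = 240
Position 2: 9 × 16^2 = 9 × 256 = 2304
Position 3: 7 × 16^3 = 7 × 4096 = 28672
Sum = 7 + 240 + 2304 + 28672
= 31223


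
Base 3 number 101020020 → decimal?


Positional values (base 3):
  0 × 3^0 = 0 × 1 = 0
  2 × 3^1 = 2 × 3 = 6
  0 × 3^2 = 0 × 9 = 0
  0 × 3^3 = 0 × 27 = 0
  2 × 3^4 = 2 × 81 = 162
  0 × 3^5 = 0 × 243 = 0
  1 × 3^6 = 1 × 729 = 729
  0 × 3^7 = 0 × 2187 = 0
  1 × 3^8 = 1 × 6561 = 6561
Sum = 0 + 6 + 0 + 0 + 162 + 0 + 729 + 0 + 6561
= 7458


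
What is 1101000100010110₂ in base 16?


Group into 4-bit nibbles: 1101000100010110
  1101 = D
  0001 = 1
  0001 = 1
  0110 = 6
= 0xD116


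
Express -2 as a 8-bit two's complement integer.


Original: 00000010
Step 1 - Invert all bits: 11111101
Step 2 - Add 1: 11111101 + 1
= 11111110 (represents -2)


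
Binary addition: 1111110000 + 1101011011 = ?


Align and add column by column (LSB to MSB, carry propagating):
  01111110000
+ 01101011011
  -----------
  col 0: 0 + 1 + 0 (carry in) = 1 → bit 1, carry out 0
  col 1: 0 + 1 + 0 (carry in) = 1 → bit 1, carry out 0
  col 2: 0 + 0 + 0 (carry in) = 0 → bit 0, carry out 0
  col 3: 0 + 1 + 0 (carry in) = 1 → bit 1, carry out 0
  col 4: 1 + 1 + 0 (carry in) = 2 → bit 0, carry out 1
  col 5: 1 + 0 + 1 (carry in) = 2 → bit 0, carry out 1
  col 6: 1 + 1 + 1 (carry in) = 3 → bit 1, carry out 1
  col 7: 1 + 0 + 1 (carry in) = 2 → bit 0, carry out 1
  col 8: 1 + 1 + 1 (carry in) = 3 → bit 1, carry out 1
  col 9: 1 + 1 + 1 (carry in) = 3 → bit 1, carry out 1
  col 10: 0 + 0 + 1 (carry in) = 1 → bit 1, carry out 0
Reading bits MSB→LSB: 11101001011
Strip leading zeros: 11101001011
= 11101001011


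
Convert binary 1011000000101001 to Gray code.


Binary: 1011000000101001
Gray code: G = B XOR (B >> 1)
B >> 1 = 0101100000010100
1011000000101001 XOR 0101100000010100:
  1 XOR 0 = 1
  0 XOR 1 = 1
  1 XOR 0 = 1
  1 XOR 1 = 0
  0 XOR 1 = 1
  0 XOR 0 = 0
  0 XOR 0 = 0
  0 XOR 0 = 0
  0 XOR 0 = 0
  0 XOR 0 = 0
  1 XOR 0 = 1
  0 XOR 1 = 1
  1 XOR 0 = 1
  0 XOR 1 = 1
  0 XOR 0 = 0
  1 XOR 0 = 1
= 1110100000111101


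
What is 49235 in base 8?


Divide by 8 repeatedly:
49235 ÷ 8 = 6154 remainder 3
6154 ÷ 8 = 769 remainder 2
769 ÷ 8 = 96 remainder 1
96 ÷ 8 = 12 remainder 0
12 ÷ 8 = 1 remainder 4
1 ÷ 8 = 0 remainder 1
Reading remainders bottom-up:
= 0o140123


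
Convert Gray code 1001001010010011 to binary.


Gray code: 1001001010010011
MSB stays the same: 1
Each subsequent bit = prev_binary XOR current_gray:
  B[1] = 1 XOR 0 = 1
  B[2] = 1 XOR 0 = 1
  B[3] = 1 XOR 1 = 0
  B[4] = 0 XOR 0 = 0
  B[5] = 0 XOR 0 = 0
  B[6] = 0 XOR 1 = 1
  B[7] = 1 XOR 0 = 1
  B[8] = 1 XOR 1 = 0
  B[9] = 0 XOR 0 = 0
  B[10] = 0 XOR 0 = 0
  B[11] = 0 XOR 1 = 1
  B[12] = 1 XOR 0 = 1
  B[13] = 1 XOR 0 = 1
  B[14] = 1 XOR 1 = 0
  B[15] = 0 XOR 1 = 1
= 1110001100011101 (58141 decimal)


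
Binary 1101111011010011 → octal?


Group into 3-bit groups: 001101111011010011
  001 = 1
  101 = 5
  111 = 7
  011 = 3
  010 = 2
  011 = 3
= 0o157323


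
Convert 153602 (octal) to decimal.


Positional values:
Position 0: 2 × 8^0 = 2
Position 1: 0 × 8^1 = 0
Position 2: 6 × 8^2 = 384
Position 3: 3 × 8^3 = 1536
Position 4: 5 × 8^4 = 20480
Position 5: 1 × 8^5 = 32768
Sum = 2 + 0 + 384 + 1536 + 20480 + 32768
= 55170


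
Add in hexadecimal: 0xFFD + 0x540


Align and add column by column (LSB to MSB, each column mod 16 with carry):
  0FFD
+ 0540
  ----
  col 0: D(13) + 0(0) + 0 (carry in) = 13 → D(13), carry out 0
  col 1: F(15) + 4(4) + 0 (carry in) = 19 → 3(3), carry out 1
  col 2: F(15) + 5(5) + 1 (carry in) = 21 → 5(5), carry out 1
  col 3: 0(0) + 0(0) + 1 (carry in) = 1 → 1(1), carry out 0
Reading digits MSB→LSB: 153D
Strip leading zeros: 153D
= 0x153D


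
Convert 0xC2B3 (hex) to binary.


Each hex digit → 4 binary bits:
  C = 1100
  2 = 0010
  B = 1011
  3 = 0011
Concatenate: 1100 0010 1011 0011
= 1100001010110011


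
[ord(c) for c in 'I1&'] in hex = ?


String: 'I1&'  (3 characters)
Per-character ASCII lookup:
  'I': uppercase starts at 65: 'I' = 65 + 8 = 73 → 0x49
  '1': digits start at 48: '1' = 48 + 1 = 49 → 0x31
  '&': special character: '&' = 38 → 0x26
= 0x49 0x31 0x26


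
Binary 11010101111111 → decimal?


Positional values:
Bit 0: 1 × 2^0 = 1
Bit 1: 1 × 2^1 = 2
Bit 2: 1 × 2^2 = 4
Bit 3: 1 × 2^3 = 8
Bit 4: 1 × 2^4 = 16
Bit 5: 1 × 2^5 = 32
Bit 6: 1 × 2^6 = 64
Bit 8: 1 × 2^8 = 256
Bit 10: 1 × 2^10 = 1024
Bit 12: 1 × 2^12 = 4096
Bit 13: 1 × 2^13 = 8192
Sum = 1 + 2 + 4 + 8 + 16 + 32 + 64 + 256 + 1024 + 4096 + 8192
= 13695


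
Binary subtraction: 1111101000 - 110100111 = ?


Align and subtract column by column (LSB to MSB, borrowing when needed):
  1111101000
- 0110100111
  ----------
  col 0: (0 - 0 borrow-in) - 1 → borrow from next column: (0+2) - 1 = 1, borrow out 1
  col 1: (0 - 1 borrow-in) - 1 → borrow from next column: (-1+2) - 1 = 0, borrow out 1
  col 2: (0 - 1 borrow-in) - 1 → borrow from next column: (-1+2) - 1 = 0, borrow out 1
  col 3: (1 - 1 borrow-in) - 0 → 0 - 0 = 0, borrow out 0
  col 4: (0 - 0 borrow-in) - 0 → 0 - 0 = 0, borrow out 0
  col 5: (1 - 0 borrow-in) - 1 → 1 - 1 = 0, borrow out 0
  col 6: (1 - 0 borrow-in) - 0 → 1 - 0 = 1, borrow out 0
  col 7: (1 - 0 borrow-in) - 1 → 1 - 1 = 0, borrow out 0
  col 8: (1 - 0 borrow-in) - 1 → 1 - 1 = 0, borrow out 0
  col 9: (1 - 0 borrow-in) - 0 → 1 - 0 = 1, borrow out 0
Reading bits MSB→LSB: 1001000001
Strip leading zeros: 1001000001
= 1001000001


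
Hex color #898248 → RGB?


Hex: #898248
R = 89₁₆ = 137
G = 82₁₆ = 130
B = 48₁₆ = 72
= RGB(137, 130, 72)


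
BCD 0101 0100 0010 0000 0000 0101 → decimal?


Each 4-bit group → digit:
  0101 → 5
  0100 → 4
  0010 → 2
  0000 → 0
  0000 → 0
  0101 → 5
= 542005


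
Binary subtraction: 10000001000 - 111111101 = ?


Align and subtract column by column (LSB to MSB, borrowing when needed):
  10000001000
- 00111111101
  -----------
  col 0: (0 - 0 borrow-in) - 1 → borrow from next column: (0+2) - 1 = 1, borrow out 1
  col 1: (0 - 1 borrow-in) - 0 → borrow from next column: (-1+2) - 0 = 1, borrow out 1
  col 2: (0 - 1 borrow-in) - 1 → borrow from next column: (-1+2) - 1 = 0, borrow out 1
  col 3: (1 - 1 borrow-in) - 1 → borrow from next column: (0+2) - 1 = 1, borrow out 1
  col 4: (0 - 1 borrow-in) - 1 → borrow from next column: (-1+2) - 1 = 0, borrow out 1
  col 5: (0 - 1 borrow-in) - 1 → borrow from next column: (-1+2) - 1 = 0, borrow out 1
  col 6: (0 - 1 borrow-in) - 1 → borrow from next column: (-1+2) - 1 = 0, borrow out 1
  col 7: (0 - 1 borrow-in) - 1 → borrow from next column: (-1+2) - 1 = 0, borrow out 1
  col 8: (0 - 1 borrow-in) - 1 → borrow from next column: (-1+2) - 1 = 0, borrow out 1
  col 9: (0 - 1 borrow-in) - 0 → borrow from next column: (-1+2) - 0 = 1, borrow out 1
  col 10: (1 - 1 borrow-in) - 0 → 0 - 0 = 0, borrow out 0
Reading bits MSB→LSB: 01000001011
Strip leading zeros: 1000001011
= 1000001011


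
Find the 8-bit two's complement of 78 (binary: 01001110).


Original: 01001110
Step 1 - Invert all bits: 10110001
Step 2 - Add 1: 10110001 + 1
= 10110010 (represents -78)


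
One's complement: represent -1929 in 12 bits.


Original: 011110001001
Invert all bits:
  bit 0: 0 → 1
  bit 1: 1 → 0
  bit 2: 1 → 0
  bit 3: 1 → 0
  bit 4: 1 → 0
  bit 5: 0 → 1
  bit 6: 0 → 1
  bit 7: 0 → 1
  bit 8: 1 → 0
  bit 9: 0 → 1
  bit 10: 0 → 1
  bit 11: 1 → 0
= 100001110110


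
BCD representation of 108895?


Each digit → 4-bit binary:
  1 → 0001
  0 → 0000
  8 → 1000
  8 → 1000
  9 → 1001
  5 → 0101
= 0001 0000 1000 1000 1001 0101


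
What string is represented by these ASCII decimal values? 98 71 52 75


Codes (decimal): 98 71 52 75
Per-code ASCII lookup:
  98  (range 97-122: lowercase, 98 - 97 = 1) → 'b'
  71  (range 65-90: uppercase, 71 - 65 = 6) → 'G'
  52  (range 48-57: digits, 52 - 48 = 4) → '4'
  75  (range 65-90: uppercase, 75 - 65 = 10) → 'K'
= 'bG4K'


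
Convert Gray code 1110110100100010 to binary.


Gray code: 1110110100100010
MSB stays the same: 1
Each subsequent bit = prev_binary XOR current_gray:
  B[1] = 1 XOR 1 = 0
  B[2] = 0 XOR 1 = 1
  B[3] = 1 XOR 0 = 1
  B[4] = 1 XOR 1 = 0
  B[5] = 0 XOR 1 = 1
  B[6] = 1 XOR 0 = 1
  B[7] = 1 XOR 1 = 0
  B[8] = 0 XOR 0 = 0
  B[9] = 0 XOR 0 = 0
  B[10] = 0 XOR 1 = 1
  B[11] = 1 XOR 0 = 1
  B[12] = 1 XOR 0 = 1
  B[13] = 1 XOR 0 = 1
  B[14] = 1 XOR 1 = 0
  B[15] = 0 XOR 0 = 0
= 1011011000111100 (46652 decimal)


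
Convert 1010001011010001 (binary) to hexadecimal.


Group into 4-bit nibbles: 1010001011010001
  1010 = A
  0010 = 2
  1101 = D
  0001 = 1
= 0xA2D1


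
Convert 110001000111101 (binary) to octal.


Group into 3-bit groups: 110001000111101
  110 = 6
  001 = 1
  000 = 0
  111 = 7
  101 = 5
= 0o61075


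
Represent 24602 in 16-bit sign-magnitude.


Sign bit: 0 (positive)
Magnitude: 24602 = 110000000011010
= 0110000000011010


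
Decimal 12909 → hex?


Divide by 16 repeatedly:
12909 ÷ 16 = 806 remainder 13 (D)
806 ÷ 16 = 50 remainder 6 (6)
50 ÷ 16 = 3 remainder 2 (2)
3 ÷ 16 = 0 remainder 3 (3)
Reading remainders bottom-up:
= 0x326D


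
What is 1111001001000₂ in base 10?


Positional values:
Bit 3: 1 × 2^3 = 8
Bit 6: 1 × 2^6 = 64
Bit 9: 1 × 2^9 = 512
Bit 10: 1 × 2^10 = 1024
Bit 11: 1 × 2^11 = 2048
Bit 12: 1 × 2^12 = 4096
Sum = 8 + 64 + 512 + 1024 + 2048 + 4096
= 7752


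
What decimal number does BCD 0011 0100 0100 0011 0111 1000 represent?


Each 4-bit group → digit:
  0011 → 3
  0100 → 4
  0100 → 4
  0011 → 3
  0111 → 7
  1000 → 8
= 344378


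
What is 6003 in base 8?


Divide by 8 repeatedly:
6003 ÷ 8 = 750 remainder 3
750 ÷ 8 = 93 remainder 6
93 ÷ 8 = 11 remainder 5
11 ÷ 8 = 1 remainder 3
1 ÷ 8 = 0 remainder 1
Reading remainders bottom-up:
= 0o13563


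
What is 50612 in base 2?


Divide by 2 repeatedly:
50612 ÷ 2 = 25306 remainder 0
25306 ÷ 2 = 12653 remainder 0
12653 ÷ 2 = 6326 remainder 1
6326 ÷ 2 = 3163 remainder 0
3163 ÷ 2 = 1581 remainder 1
1581 ÷ 2 = 790 remainder 1
790 ÷ 2 = 395 remainder 0
395 ÷ 2 = 197 remainder 1
197 ÷ 2 = 98 remainder 1
98 ÷ 2 = 49 remainder 0
49 ÷ 2 = 24 remainder 1
24 ÷ 2 = 12 remainder 0
12 ÷ 2 = 6 remainder 0
6 ÷ 2 = 3 remainder 0
3 ÷ 2 = 1 remainder 1
1 ÷ 2 = 0 remainder 1
Reading remainders bottom-up:
= 1100010110110100


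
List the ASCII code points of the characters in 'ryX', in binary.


String: 'ryX'  (3 characters)
Per-character ASCII lookup:
  'r': lowercase starts at 97: 'r' = 97 + 17 = 114 → 1110010
  'y': lowercase starts at 97: 'y' = 97 + 24 = 121 → 1111001
  'X': uppercase starts at 65: 'X' = 65 + 23 = 88 → 1011000
= 1110010 1111001 1011000


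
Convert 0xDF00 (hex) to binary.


Each hex digit → 4 binary bits:
  D = 1101
  F = 1111
  0 = 0000
  0 = 0000
Concatenate: 1101 1111 0000 0000
= 1101111100000000


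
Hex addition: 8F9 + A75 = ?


Align and add column by column (LSB to MSB, each column mod 16 with carry):
  08F9
+ 0A75
  ----
  col 0: 9(9) + 5(5) + 0 (carry in) = 14 → E(14), carry out 0
  col 1: F(15) + 7(7) + 0 (carry in) = 22 → 6(6), carry out 1
  col 2: 8(8) + A(10) + 1 (carry in) = 19 → 3(3), carry out 1
  col 3: 0(0) + 0(0) + 1 (carry in) = 1 → 1(1), carry out 0
Reading digits MSB→LSB: 136E
Strip leading zeros: 136E
= 0x136E


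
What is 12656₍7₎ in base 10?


Positional values (base 7):
  6 × 7^0 = 6 × 1 = 6
  5 × 7^1 = 5 × 7 = 35
  6 × 7^2 = 6 × 49 = 294
  2 × 7^3 = 2 × 343 = 686
  1 × 7^4 = 1 × 2401 = 2401
Sum = 6 + 35 + 294 + 686 + 2401
= 3422


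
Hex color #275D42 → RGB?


Hex: #275D42
R = 27₁₆ = 39
G = 5D₁₆ = 93
B = 42₁₆ = 66
= RGB(39, 93, 66)


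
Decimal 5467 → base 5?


Divide by 5 repeatedly:
5467 ÷ 5 = 1093 remainder 2
1093 ÷ 5 = 218 remainder 3
218 ÷ 5 = 43 remainder 3
43 ÷ 5 = 8 remainder 3
8 ÷ 5 = 1 remainder 3
1 ÷ 5 = 0 remainder 1
Reading remainders bottom-up:
= 133332


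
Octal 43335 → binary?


Each octal digit → 3 binary bits:
  4 = 100
  3 = 011
  3 = 011
  3 = 011
  5 = 101
Concatenate: 100 011 011 011 101
= 100011011011101


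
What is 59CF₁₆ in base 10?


Positional values:
Position 0: F × 16^0 = 15 × 1 = 15
Position 1: C × 16^1 = 12 × 16 = 192
Position 2: 9 × 16^2 = 9 × 256 = 2304
Position 3: 5 × 16^3 = 5 × 4096 = 20480
Sum = 15 + 192 + 2304 + 20480
= 22991


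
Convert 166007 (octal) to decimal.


Positional values:
Position 0: 7 × 8^0 = 7
Position 1: 0 × 8^1 = 0
Position 2: 0 × 8^2 = 0
Position 3: 6 × 8^3 = 3072
Position 4: 6 × 8^4 = 24576
Position 5: 1 × 8^5 = 32768
Sum = 7 + 0 + 0 + 3072 + 24576 + 32768
= 60423


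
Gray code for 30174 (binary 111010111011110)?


Binary: 111010111011110
Gray code: G = B XOR (B >> 1)
B >> 1 = 011101011101111
111010111011110 XOR 011101011101111:
  1 XOR 0 = 1
  1 XOR 1 = 0
  1 XOR 1 = 0
  0 XOR 1 = 1
  1 XOR 0 = 1
  0 XOR 1 = 1
  1 XOR 0 = 1
  1 XOR 1 = 0
  1 XOR 1 = 0
  0 XOR 1 = 1
  1 XOR 0 = 1
  1 XOR 1 = 0
  1 XOR 1 = 0
  1 XOR 1 = 0
  0 XOR 1 = 1
= 100111100110001


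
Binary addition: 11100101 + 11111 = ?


Align and add column by column (LSB to MSB, carry propagating):
  011100101
+ 000011111
  ---------
  col 0: 1 + 1 + 0 (carry in) = 2 → bit 0, carry out 1
  col 1: 0 + 1 + 1 (carry in) = 2 → bit 0, carry out 1
  col 2: 1 + 1 + 1 (carry in) = 3 → bit 1, carry out 1
  col 3: 0 + 1 + 1 (carry in) = 2 → bit 0, carry out 1
  col 4: 0 + 1 + 1 (carry in) = 2 → bit 0, carry out 1
  col 5: 1 + 0 + 1 (carry in) = 2 → bit 0, carry out 1
  col 6: 1 + 0 + 1 (carry in) = 2 → bit 0, carry out 1
  col 7: 1 + 0 + 1 (carry in) = 2 → bit 0, carry out 1
  col 8: 0 + 0 + 1 (carry in) = 1 → bit 1, carry out 0
Reading bits MSB→LSB: 100000100
Strip leading zeros: 100000100
= 100000100


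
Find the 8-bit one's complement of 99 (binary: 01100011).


Original: 01100011
Invert all bits:
  bit 0: 0 → 1
  bit 1: 1 → 0
  bit 2: 1 → 0
  bit 3: 0 → 1
  bit 4: 0 → 1
  bit 5: 0 → 1
  bit 6: 1 → 0
  bit 7: 1 → 0
= 10011100


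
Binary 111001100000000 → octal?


Group into 3-bit groups: 111001100000000
  111 = 7
  001 = 1
  100 = 4
  000 = 0
  000 = 0
= 0o71400


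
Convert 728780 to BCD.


Each digit → 4-bit binary:
  7 → 0111
  2 → 0010
  8 → 1000
  7 → 0111
  8 → 1000
  0 → 0000
= 0111 0010 1000 0111 1000 0000


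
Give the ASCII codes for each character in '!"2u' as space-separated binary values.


String: '!"2u'  (4 characters)
Per-character ASCII lookup:
  '!': special character: '!' = 33 → 100001
  '"': special character: '"' = 34 → 100010
  '2': digits start at 48: '2' = 48 + 2 = 50 → 110010
  'u': lowercase starts at 97: 'u' = 97 + 20 = 117 → 1110101
= 100001 100010 110010 1110101


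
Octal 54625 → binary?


Each octal digit → 3 binary bits:
  5 = 101
  4 = 100
  6 = 110
  2 = 010
  5 = 101
Concatenate: 101 100 110 010 101
= 101100110010101


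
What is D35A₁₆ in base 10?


Positional values:
Position 0: A × 16^0 = 10 × 1 = 10
Position 1: 5 × 16^1 = 5 × 16 = 80
Position 2: 3 × 16^2 = 3 × 256 = 768
Position 3: D × 16^3 = 13 × 4096 = 53248
Sum = 10 + 80 + 768 + 53248
= 54106


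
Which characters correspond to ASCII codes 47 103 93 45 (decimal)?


Codes (decimal): 47 103 93 45
Per-code ASCII lookup:
  47  (special character) → '/'
  103  (range 97-122: lowercase, 103 - 97 = 6) → 'g'
  93  (special character) → ']'
  45  (special character) → '-'
= '/g]-'


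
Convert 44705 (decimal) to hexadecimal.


Divide by 16 repeatedly:
44705 ÷ 16 = 2794 remainder 1 (1)
2794 ÷ 16 = 174 remainder 10 (A)
174 ÷ 16 = 10 remainder 14 (E)
10 ÷ 16 = 0 remainder 10 (A)
Reading remainders bottom-up:
= 0xAEA1


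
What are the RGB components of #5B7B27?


Hex: #5B7B27
R = 5B₁₆ = 91
G = 7B₁₆ = 123
B = 27₁₆ = 39
= RGB(91, 123, 39)


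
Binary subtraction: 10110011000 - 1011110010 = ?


Align and subtract column by column (LSB to MSB, borrowing when needed):
  10110011000
- 01011110010
  -----------
  col 0: (0 - 0 borrow-in) - 0 → 0 - 0 = 0, borrow out 0
  col 1: (0 - 0 borrow-in) - 1 → borrow from next column: (0+2) - 1 = 1, borrow out 1
  col 2: (0 - 1 borrow-in) - 0 → borrow from next column: (-1+2) - 0 = 1, borrow out 1
  col 3: (1 - 1 borrow-in) - 0 → 0 - 0 = 0, borrow out 0
  col 4: (1 - 0 borrow-in) - 1 → 1 - 1 = 0, borrow out 0
  col 5: (0 - 0 borrow-in) - 1 → borrow from next column: (0+2) - 1 = 1, borrow out 1
  col 6: (0 - 1 borrow-in) - 1 → borrow from next column: (-1+2) - 1 = 0, borrow out 1
  col 7: (1 - 1 borrow-in) - 1 → borrow from next column: (0+2) - 1 = 1, borrow out 1
  col 8: (1 - 1 borrow-in) - 0 → 0 - 0 = 0, borrow out 0
  col 9: (0 - 0 borrow-in) - 1 → borrow from next column: (0+2) - 1 = 1, borrow out 1
  col 10: (1 - 1 borrow-in) - 0 → 0 - 0 = 0, borrow out 0
Reading bits MSB→LSB: 01010100110
Strip leading zeros: 1010100110
= 1010100110


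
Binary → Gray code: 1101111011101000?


Binary: 1101111011101000
Gray code: G = B XOR (B >> 1)
B >> 1 = 0110111101110100
1101111011101000 XOR 0110111101110100:
  1 XOR 0 = 1
  1 XOR 1 = 0
  0 XOR 1 = 1
  1 XOR 0 = 1
  1 XOR 1 = 0
  1 XOR 1 = 0
  1 XOR 1 = 0
  0 XOR 1 = 1
  1 XOR 0 = 1
  1 XOR 1 = 0
  1 XOR 1 = 0
  0 XOR 1 = 1
  1 XOR 0 = 1
  0 XOR 1 = 1
  0 XOR 0 = 0
  0 XOR 0 = 0
= 1011000110011100


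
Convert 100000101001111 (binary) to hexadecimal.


Group into 4-bit nibbles: 0100000101001111
  0100 = 4
  0001 = 1
  0100 = 4
  1111 = F
= 0x414F


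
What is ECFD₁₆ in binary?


Each hex digit → 4 binary bits:
  E = 1110
  C = 1100
  F = 1111
  D = 1101
Concatenate: 1110 1100 1111 1101
= 1110110011111101


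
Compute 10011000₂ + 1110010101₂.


Align and add column by column (LSB to MSB, carry propagating):
  00010011000
+ 01110010101
  -----------
  col 0: 0 + 1 + 0 (carry in) = 1 → bit 1, carry out 0
  col 1: 0 + 0 + 0 (carry in) = 0 → bit 0, carry out 0
  col 2: 0 + 1 + 0 (carry in) = 1 → bit 1, carry out 0
  col 3: 1 + 0 + 0 (carry in) = 1 → bit 1, carry out 0
  col 4: 1 + 1 + 0 (carry in) = 2 → bit 0, carry out 1
  col 5: 0 + 0 + 1 (carry in) = 1 → bit 1, carry out 0
  col 6: 0 + 0 + 0 (carry in) = 0 → bit 0, carry out 0
  col 7: 1 + 1 + 0 (carry in) = 2 → bit 0, carry out 1
  col 8: 0 + 1 + 1 (carry in) = 2 → bit 0, carry out 1
  col 9: 0 + 1 + 1 (carry in) = 2 → bit 0, carry out 1
  col 10: 0 + 0 + 1 (carry in) = 1 → bit 1, carry out 0
Reading bits MSB→LSB: 10000101101
Strip leading zeros: 10000101101
= 10000101101


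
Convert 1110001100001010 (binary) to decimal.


Positional values:
Bit 1: 1 × 2^1 = 2
Bit 3: 1 × 2^3 = 8
Bit 8: 1 × 2^8 = 256
Bit 9: 1 × 2^9 = 512
Bit 13: 1 × 2^13 = 8192
Bit 14: 1 × 2^14 = 16384
Bit 15: 1 × 2^15 = 32768
Sum = 2 + 8 + 256 + 512 + 8192 + 16384 + 32768
= 58122


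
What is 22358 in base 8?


Divide by 8 repeatedly:
22358 ÷ 8 = 2794 remainder 6
2794 ÷ 8 = 349 remainder 2
349 ÷ 8 = 43 remainder 5
43 ÷ 8 = 5 remainder 3
5 ÷ 8 = 0 remainder 5
Reading remainders bottom-up:
= 0o53526


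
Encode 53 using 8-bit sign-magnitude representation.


Sign bit: 0 (positive)
Magnitude: 53 = 0110101
= 00110101


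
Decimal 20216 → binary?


Divide by 2 repeatedly:
20216 ÷ 2 = 10108 remainder 0
10108 ÷ 2 = 5054 remainder 0
5054 ÷ 2 = 2527 remainder 0
2527 ÷ 2 = 1263 remainder 1
1263 ÷ 2 = 631 remainder 1
631 ÷ 2 = 315 remainder 1
315 ÷ 2 = 157 remainder 1
157 ÷ 2 = 78 remainder 1
78 ÷ 2 = 39 remainder 0
39 ÷ 2 = 19 remainder 1
19 ÷ 2 = 9 remainder 1
9 ÷ 2 = 4 remainder 1
4 ÷ 2 = 2 remainder 0
2 ÷ 2 = 1 remainder 0
1 ÷ 2 = 0 remainder 1
Reading remainders bottom-up:
= 100111011111000


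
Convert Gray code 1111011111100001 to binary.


Gray code: 1111011111100001
MSB stays the same: 1
Each subsequent bit = prev_binary XOR current_gray:
  B[1] = 1 XOR 1 = 0
  B[2] = 0 XOR 1 = 1
  B[3] = 1 XOR 1 = 0
  B[4] = 0 XOR 0 = 0
  B[5] = 0 XOR 1 = 1
  B[6] = 1 XOR 1 = 0
  B[7] = 0 XOR 1 = 1
  B[8] = 1 XOR 1 = 0
  B[9] = 0 XOR 1 = 1
  B[10] = 1 XOR 1 = 0
  B[11] = 0 XOR 0 = 0
  B[12] = 0 XOR 0 = 0
  B[13] = 0 XOR 0 = 0
  B[14] = 0 XOR 0 = 0
  B[15] = 0 XOR 1 = 1
= 1010010101000001 (42305 decimal)


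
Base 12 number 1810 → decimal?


Positional values (base 12):
  0 × 12^0 = 0 × 1 = 0
  1 × 12^1 = 1 × 12 = 12
  8 × 12^2 = 8 × 144 = 1152
  1 × 12^3 = 1 × 1728 = 1728
Sum = 0 + 12 + 1152 + 1728
= 2892


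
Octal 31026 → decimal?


Positional values:
Position 0: 6 × 8^0 = 6
Position 1: 2 × 8^1 = 16
Position 2: 0 × 8^2 = 0
Position 3: 1 × 8^3 = 512
Position 4: 3 × 8^4 = 12288
Sum = 6 + 16 + 0 + 512 + 12288
= 12822


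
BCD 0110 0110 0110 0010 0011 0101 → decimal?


Each 4-bit group → digit:
  0110 → 6
  0110 → 6
  0110 → 6
  0010 → 2
  0011 → 3
  0101 → 5
= 666235


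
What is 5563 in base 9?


Divide by 9 repeatedly:
5563 ÷ 9 = 618 remainder 1
618 ÷ 9 = 68 remainder 6
68 ÷ 9 = 7 remainder 5
7 ÷ 9 = 0 remainder 7
Reading remainders bottom-up:
= 7561


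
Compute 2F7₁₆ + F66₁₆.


Align and add column by column (LSB to MSB, each column mod 16 with carry):
  02F7
+ 0F66
  ----
  col 0: 7(7) + 6(6) + 0 (carry in) = 13 → D(13), carry out 0
  col 1: F(15) + 6(6) + 0 (carry in) = 21 → 5(5), carry out 1
  col 2: 2(2) + F(15) + 1 (carry in) = 18 → 2(2), carry out 1
  col 3: 0(0) + 0(0) + 1 (carry in) = 1 → 1(1), carry out 0
Reading digits MSB→LSB: 125D
Strip leading zeros: 125D
= 0x125D


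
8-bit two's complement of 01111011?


Original: 01111011
Step 1 - Invert all bits: 10000100
Step 2 - Add 1: 10000100 + 1
= 10000101 (represents -123)


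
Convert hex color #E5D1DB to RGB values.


Hex: #E5D1DB
R = E5₁₆ = 229
G = D1₁₆ = 209
B = DB₁₆ = 219
= RGB(229, 209, 219)


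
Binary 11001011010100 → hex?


Group into 4-bit nibbles: 0011001011010100
  0011 = 3
  0010 = 2
  1101 = D
  0100 = 4
= 0x32D4


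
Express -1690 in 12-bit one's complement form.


Original: 011010011010
Invert all bits:
  bit 0: 0 → 1
  bit 1: 1 → 0
  bit 2: 1 → 0
  bit 3: 0 → 1
  bit 4: 1 → 0
  bit 5: 0 → 1
  bit 6: 0 → 1
  bit 7: 1 → 0
  bit 8: 1 → 0
  bit 9: 0 → 1
  bit 10: 1 → 0
  bit 11: 0 → 1
= 100101100101


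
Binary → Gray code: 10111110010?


Binary: 10111110010
Gray code: G = B XOR (B >> 1)
B >> 1 = 01011111001
10111110010 XOR 01011111001:
  1 XOR 0 = 1
  0 XOR 1 = 1
  1 XOR 0 = 1
  1 XOR 1 = 0
  1 XOR 1 = 0
  1 XOR 1 = 0
  1 XOR 1 = 0
  0 XOR 1 = 1
  0 XOR 0 = 0
  1 XOR 0 = 1
  0 XOR 1 = 1
= 11100001011


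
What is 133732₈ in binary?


Each octal digit → 3 binary bits:
  1 = 001
  3 = 011
  3 = 011
  7 = 111
  3 = 011
  2 = 010
Concatenate: 001 011 011 111 011 010
= 001011011111011010


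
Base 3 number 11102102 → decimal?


Positional values (base 3):
  2 × 3^0 = 2 × 1 = 2
  0 × 3^1 = 0 × 3 = 0
  1 × 3^2 = 1 × 9 = 9
  2 × 3^3 = 2 × 27 = 54
  0 × 3^4 = 0 × 81 = 0
  1 × 3^5 = 1 × 243 = 243
  1 × 3^6 = 1 × 729 = 729
  1 × 3^7 = 1 × 2187 = 2187
Sum = 2 + 0 + 9 + 54 + 0 + 243 + 729 + 2187
= 3224


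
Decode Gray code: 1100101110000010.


Gray code: 1100101110000010
MSB stays the same: 1
Each subsequent bit = prev_binary XOR current_gray:
  B[1] = 1 XOR 1 = 0
  B[2] = 0 XOR 0 = 0
  B[3] = 0 XOR 0 = 0
  B[4] = 0 XOR 1 = 1
  B[5] = 1 XOR 0 = 1
  B[6] = 1 XOR 1 = 0
  B[7] = 0 XOR 1 = 1
  B[8] = 1 XOR 1 = 0
  B[9] = 0 XOR 0 = 0
  B[10] = 0 XOR 0 = 0
  B[11] = 0 XOR 0 = 0
  B[12] = 0 XOR 0 = 0
  B[13] = 0 XOR 0 = 0
  B[14] = 0 XOR 1 = 1
  B[15] = 1 XOR 0 = 1
= 1000110100000011 (36099 decimal)
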